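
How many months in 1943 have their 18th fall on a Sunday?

Check the 18th of each month of 1943: Jan 18: Mon, Feb 18: Thu, Mar 18: Thu, Apr 18: Sun, May 18: Tue, Jun 18: Fri, Jul 18: Sun, Aug 18: Wed, Sep 18: Sat, Oct 18: Mon, Nov 18: Thu, Dec 18: Sat.
Sunday occurs in April, July — 2 months.

2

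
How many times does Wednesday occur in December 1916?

December 1916 has 31 days and begins on Friday.
The first Wednesday is December 6.
Wednesdays fall on 6, 13, 20, 27 — that's 4.

4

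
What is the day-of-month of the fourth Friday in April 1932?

22

April 1, 1932 is a Friday, so the first Friday is the 1st.
The fourth Friday is 1 + 21 = 22.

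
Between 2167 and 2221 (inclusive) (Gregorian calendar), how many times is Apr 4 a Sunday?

Track Apr 4's weekday year by year (advancing +1, or +2 across a Feb 29):
  2167: Sat  2168: Mon (+2)  2169: Tue (+1)  2170: Wed (+1)  2171: Thu (+1)
  2172: Sat (+2)  2173: Sun (+1) ✓  2174: Mon (+1)  2175: Tue (+1)  2176: Thu (+2)
  2177: Fri (+1)  2178: Sat (+1)  2179: Sun (+1) ✓  2180: Tue (+2)  … (27 more years) …
  2208: Mon (+2)  2209: Tue (+1)  2210: Wed (+1)  2211: Thu (+1)  2212: Sat (+2)
  2213: Sun (+1) ✓  2214: Mon (+1)  2215: Tue (+1)  2216: Thu (+2)  2217: Fri (+1)
  2218: Sat (+1)  2219: Sun (+1) ✓  2220: Tue (+2)  2221: Wed (+1)
Sunday years: 2173, 2179, 2184, 2190, 2202, 2213, 2219 — 7 in total.

7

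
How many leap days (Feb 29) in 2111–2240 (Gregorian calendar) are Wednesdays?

5

Leap years in 2111–2240: 32 of them.
Feb 29 weekday advances by 5 (mod 7) from one leap year to the next four years later (or differs when a century non-leap intervenes).
Leap-day weekdays: 2112:Mon 2116:Sat 2120:Thu 2124:Tue 2128:Sun 2132:Fri 2136:Wed✓ 2140:Mon 2144:Sat 2148:Thu 2152:Tue 2156:Sun 2160:Fri …(6 more)… 2188:Fri 2192:Wed✓ 2196:Mon 2204:Wed✓ 2208:Mon 2212:Sat 2216:Thu 2220:Tue 2224:Sun 2228:Fri 2232:Wed✓ 2236:Mon 2240:Sat
Wednesday: 2136, 2164, 2192, 2204, 2232 → 5.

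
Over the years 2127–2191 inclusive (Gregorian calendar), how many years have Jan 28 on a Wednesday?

10

Track Jan 28's weekday year by year (advancing +1, or +2 across a Feb 29):
  2127: Tue  2128: Wed (+1) ✓  2129: Fri (+2)  2130: Sat (+1)  2131: Sun (+1)
  2132: Mon (+1)  2133: Wed (+2) ✓  2134: Thu (+1)  2135: Fri (+1)  2136: Sat (+1)
  2137: Mon (+2)  2138: Tue (+1)  2139: Wed (+1) ✓  2140: Thu (+1)  … (37 more years) …
  2178: Wed (+1) ✓  2179: Thu (+1)  2180: Fri (+1)  2181: Sun (+2)  2182: Mon (+1)
  2183: Tue (+1)  2184: Wed (+1) ✓  2185: Fri (+2)  2186: Sat (+1)  2187: Sun (+1)
  2188: Mon (+1)  2189: Wed (+2) ✓  2190: Thu (+1)  2191: Fri (+1)
Wednesday years: 2128, 2133, 2139, 2150, 2156, 2161, 2167, 2178, 2184, 2189 — 10 in total.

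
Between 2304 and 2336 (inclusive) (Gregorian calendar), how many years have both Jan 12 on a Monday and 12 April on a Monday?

Check each year's weekday for Jan 12 and 12 April:
  2304: Tue/Tue  2305: Thu/Wed  2306: Fri/Thu  2307: Sat/Fri  2308: Sun/Sun  2309: Tue/Mon  2310: Wed/Tue  2311: Thu/Wed  2312: Fri/Fri  2313: Sun/Sat  2314: Mon/Sun  2315: Tue/Mon  2316: Wed/Wed  2317: Fri/Thu  …(5 more)…  2323: Fri/Thu  2324: Sat/Sat  2325: Mon/Sun  2326: Tue/Mon  2327: Wed/Tue  2328: Thu/Thu  2329: Sat/Fri  2330: Sun/Sat  2331: Mon/Sun  2332: Tue/Tue  2333: Thu/Wed  2334: Fri/Thu  2335: Sat/Fri  2336: Sun/Sun
Both conditions hold in: 2320 — 1.

1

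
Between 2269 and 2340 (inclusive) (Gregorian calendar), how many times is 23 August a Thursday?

Track 23 August's weekday year by year (advancing +1, or +2 across a Feb 29):
  2269: Mon  2270: Tue (+1)  2271: Wed (+1)  2272: Fri (+2)  2273: Sat (+1)
  2274: Sun (+1)  2275: Mon (+1)  2276: Wed (+2)  2277: Thu (+1) ✓  2278: Fri (+1)
  2279: Sat (+1)  2280: Mon (+2)  2281: Tue (+1)  2282: Wed (+1)  … (44 more years) …
  2327: Tue (+1)  2328: Thu (+2) ✓  2329: Fri (+1)  2330: Sat (+1)  2331: Sun (+1)
  2332: Tue (+2)  2333: Wed (+1)  2334: Thu (+1) ✓  2335: Fri (+1)  2336: Sun (+2)
  2337: Mon (+1)  2338: Tue (+1)  2339: Wed (+1)  2340: Fri (+2)
Thursday years: 2277, 2283, 2288, 2294, 2300, 2306, 2317, 2323, 2328, 2334 — 10 in total.

10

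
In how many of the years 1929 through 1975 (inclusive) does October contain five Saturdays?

19

October has 31 days; it has five Saturdays when Saturday falls among the first (month-length − 28) days — i.e. when October 1 is one of Saturday/Friday/Thursday.
October 1 by year: 1929:Tue 1930:Wed 1931:Thu✓ 1932:Sat✓ 1933:Sun 1934:Mon 1935:Tue 1936:Thu✓ 1937:Fri✓ 1938:Sat✓ 1939:Sun 1940:Tue 1941:Wed 1942:Thu✓ 1943:Fri✓ …(17 more)… 1961:Sun 1962:Mon 1963:Tue 1964:Thu✓ 1965:Fri✓ 1966:Sat✓ 1967:Sun 1968:Tue 1969:Wed 1970:Thu✓ 1971:Fri✓ 1972:Sun 1973:Mon 1974:Tue 1975:Wed
Years with five Saturdays: 1931, 1932, 1936, 1937, 1938, 1942, 1943, 1948, 1949, 1953, 1954, 1955, 1959, 1960, 1964, 1965, 1966, 1970, 1971 → 19.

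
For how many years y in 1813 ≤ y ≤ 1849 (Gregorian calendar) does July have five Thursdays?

July has 31 days; it has five Thursdays when Thursday falls among the first (month-length − 28) days — i.e. when July 1 is one of Thursday/Wednesday/Tuesday.
July 1 by year: 1813:Thu✓ 1814:Fri 1815:Sat 1816:Mon 1817:Tue✓ 1818:Wed✓ 1819:Thu✓ 1820:Sat 1821:Sun 1822:Mon 1823:Tue✓ 1824:Thu✓ 1825:Fri 1826:Sat 1827:Sun …(7 more)… 1835:Wed✓ 1836:Fri 1837:Sat 1838:Sun 1839:Mon 1840:Wed✓ 1841:Thu✓ 1842:Fri 1843:Sat 1844:Mon 1845:Tue✓ 1846:Wed✓ 1847:Thu✓ 1848:Sat 1849:Sun
Years with five Thursdays: 1813, 1817, 1818, 1819, 1823, 1824, 1828, 1829, 1830, 1834, 1835, 1840, 1841, 1845, 1846, 1847 → 16.

16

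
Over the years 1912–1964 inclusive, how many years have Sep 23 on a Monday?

Track Sep 23's weekday year by year (advancing +1, or +2 across a Feb 29):
  1912: Mon ✓  1913: Tue (+1)  1914: Wed (+1)  1915: Thu (+1)  1916: Sat (+2)
  1917: Sun (+1)  1918: Mon (+1) ✓  1919: Tue (+1)  1920: Thu (+2)  1921: Fri (+1)
  1922: Sat (+1)  1923: Sun (+1)  1924: Tue (+2)  1925: Wed (+1)  … (25 more years) …
  1951: Sun (+1)  1952: Tue (+2)  1953: Wed (+1)  1954: Thu (+1)  1955: Fri (+1)
  1956: Sun (+2)  1957: Mon (+1) ✓  1958: Tue (+1)  1959: Wed (+1)  1960: Fri (+2)
  1961: Sat (+1)  1962: Sun (+1)  1963: Mon (+1) ✓  1964: Wed (+2)
Monday years: 1912, 1918, 1929, 1935, 1940, 1946, 1957, 1963 — 8 in total.

8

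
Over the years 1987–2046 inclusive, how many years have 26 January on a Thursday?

Track 26 January's weekday year by year (advancing +1, or +2 across a Feb 29):
  1987: Mon  1988: Tue (+1)  1989: Thu (+2) ✓  1990: Fri (+1)  1991: Sat (+1)
  1992: Sun (+1)  1993: Tue (+2)  1994: Wed (+1)  1995: Thu (+1) ✓  1996: Fri (+1)
  1997: Sun (+2)  1998: Mon (+1)  1999: Tue (+1)  2000: Wed (+1)  … (32 more years) …
  2033: Wed (+2)  2034: Thu (+1) ✓  2035: Fri (+1)  2036: Sat (+1)  2037: Mon (+2)
  2038: Tue (+1)  2039: Wed (+1)  2040: Thu (+1) ✓  2041: Sat (+2)  2042: Sun (+1)
  2043: Mon (+1)  2044: Tue (+1)  2045: Thu (+2) ✓  2046: Fri (+1)
Thursday years: 1989, 1995, 2006, 2012, 2017, 2023, 2034, 2040, 2045 — 9 in total.

9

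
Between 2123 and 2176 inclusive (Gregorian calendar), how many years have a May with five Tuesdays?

May has 31 days; it has five Tuesdays when Tuesday falls among the first (month-length − 28) days — i.e. when May 1 is one of Tuesday/Monday/Sunday.
May 1 by year: 2123:Sat 2124:Mon✓ 2125:Tue✓ 2126:Wed 2127:Thu 2128:Sat 2129:Sun✓ 2130:Mon✓ 2131:Tue✓ 2132:Thu 2133:Fri 2134:Sat 2135:Sun✓ 2136:Tue✓ 2137:Wed …(24 more)… 2162:Sat 2163:Sun✓ 2164:Tue✓ 2165:Wed 2166:Thu 2167:Fri 2168:Sun✓ 2169:Mon✓ 2170:Tue✓ 2171:Wed 2172:Fri 2173:Sat 2174:Sun✓ 2175:Mon✓ 2176:Wed
Years with five Tuesdays: 2124, 2125, 2129, 2130, 2131, 2135, 2136, 2140, 2141, 2142, 2146, 2147, 2152, 2153, 2157, 2158, 2159, 2163, 2164, 2168, 2169, 2170, 2174, 2175 → 24.

24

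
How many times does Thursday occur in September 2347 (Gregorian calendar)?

4

September 2347 has 30 days and begins on Monday.
The first Thursday is September 4.
Thursdays fall on 4, 11, 18, 25 — that's 4.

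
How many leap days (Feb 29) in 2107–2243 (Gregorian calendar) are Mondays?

Leap years in 2107–2243: 33 of them.
Feb 29 weekday advances by 5 (mod 7) from one leap year to the next four years later (or differs when a century non-leap intervenes).
Leap-day weekdays: 2108:Wed 2112:Mon✓ 2116:Sat 2120:Thu 2124:Tue 2128:Sun 2132:Fri 2136:Wed 2140:Mon✓ 2144:Sat 2148:Thu 2152:Tue 2156:Sun …(7 more)… 2188:Fri 2192:Wed 2196:Mon✓ 2204:Wed 2208:Mon✓ 2212:Sat 2216:Thu 2220:Tue 2224:Sun 2228:Fri 2232:Wed 2236:Mon✓ 2240:Sat
Monday: 2112, 2140, 2168, 2196, 2208, 2236 → 6.

6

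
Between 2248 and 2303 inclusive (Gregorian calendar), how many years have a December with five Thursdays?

December has 31 days; it has five Thursdays when Thursday falls among the first (month-length − 28) days — i.e. when December 1 is one of Thursday/Wednesday/Tuesday.
December 1 by year: 2248:Fri 2249:Sat 2250:Sun 2251:Mon 2252:Wed✓ 2253:Thu✓ 2254:Fri 2255:Sat 2256:Mon 2257:Tue✓ 2258:Wed✓ 2259:Thu✓ 2260:Sat 2261:Sun 2262:Mon …(26 more)… 2289:Sun 2290:Mon 2291:Tue✓ 2292:Thu✓ 2293:Fri 2294:Sat 2295:Sun 2296:Tue✓ 2297:Wed✓ 2298:Thu✓ 2299:Fri 2300:Sat 2301:Sun 2302:Mon 2303:Tue✓
Years with five Thursdays: 2252, 2253, 2257, 2258, 2259, 2263, 2264, 2268, 2269, 2270, 2274, 2275, 2280, 2281, 2285, 2286, 2287, 2291, 2292, 2296, 2297, 2298, 2303 → 23.

23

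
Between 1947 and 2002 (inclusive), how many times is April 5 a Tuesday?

8

Track April 5's weekday year by year (advancing +1, or +2 across a Feb 29):
  1947: Sat  1948: Mon (+2)  1949: Tue (+1) ✓  1950: Wed (+1)  1951: Thu (+1)
  1952: Sat (+2)  1953: Sun (+1)  1954: Mon (+1)  1955: Tue (+1) ✓  1956: Thu (+2)
  1957: Fri (+1)  1958: Sat (+1)  1959: Sun (+1)  1960: Tue (+2) ✓  … (28 more years) …
  1989: Wed (+1)  1990: Thu (+1)  1991: Fri (+1)  1992: Sun (+2)  1993: Mon (+1)
  1994: Tue (+1) ✓  1995: Wed (+1)  1996: Fri (+2)  1997: Sat (+1)  1998: Sun (+1)
  1999: Mon (+1)  2000: Wed (+2)  2001: Thu (+1)  2002: Fri (+1)
Tuesday years: 1949, 1955, 1960, 1966, 1977, 1983, 1988, 1994 — 8 in total.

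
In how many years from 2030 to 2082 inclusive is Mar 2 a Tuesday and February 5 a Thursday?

Check each year's weekday for Mar 2 and February 5:
  2030: Sat/Tue  2031: Sun/Wed  2032: Tue/Thu ✓  2033: Wed/Sat  2034: Thu/Sun  2035: Fri/Mon  2036: Sun/Tue  2037: Mon/Thu  2038: Tue/Fri  2039: Wed/Sat  2040: Fri/Sun  2041: Sat/Tue  2042: Sun/Wed  2043: Mon/Thu  …(25 more)…  2069: Sat/Tue  2070: Sun/Wed  2071: Mon/Thu  2072: Wed/Fri  2073: Thu/Sun  2074: Fri/Mon  2075: Sat/Tue  2076: Mon/Wed  2077: Tue/Fri  2078: Wed/Sat  2079: Thu/Sun  2080: Sat/Mon  2081: Sun/Wed  2082: Mon/Thu
Both conditions hold in: 2032, 2060 — 2.

2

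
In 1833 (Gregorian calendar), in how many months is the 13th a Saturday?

2

Check the 13th of each month of 1833: Jan 13: Sun, Feb 13: Wed, Mar 13: Wed, Apr 13: Sat, May 13: Mon, Jun 13: Thu, Jul 13: Sat, Aug 13: Tue, Sep 13: Fri, Oct 13: Sun, Nov 13: Wed, Dec 13: Fri.
Saturday occurs in April, July — 2 months.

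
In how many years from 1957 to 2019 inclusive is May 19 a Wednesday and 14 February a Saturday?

2

Check each year's weekday for May 19 and 14 February:
  1957: Sun/Thu  1958: Mon/Fri  1959: Tue/Sat  1960: Thu/Sun  1961: Fri/Tue  1962: Sat/Wed  1963: Sun/Thu  1964: Tue/Fri  1965: Wed/Sun  1966: Thu/Mon  1967: Fri/Tue  1968: Sun/Wed  1969: Mon/Fri  1970: Tue/Sat  …(35 more)…  2006: Fri/Tue  2007: Sat/Wed  2008: Mon/Thu  2009: Tue/Sat  2010: Wed/Sun  2011: Thu/Mon  2012: Sat/Tue  2013: Sun/Thu  2014: Mon/Fri  2015: Tue/Sat  2016: Thu/Sun  2017: Fri/Tue  2018: Sat/Wed  2019: Sun/Thu
Both conditions hold in: 1976, 2004 — 2.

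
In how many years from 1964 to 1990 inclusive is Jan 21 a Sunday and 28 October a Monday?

1

Check each year's weekday for Jan 21 and 28 October:
  1964: Tue/Wed  1965: Thu/Thu  1966: Fri/Fri  1967: Sat/Sat  1968: Sun/Mon ✓  1969: Tue/Tue  1970: Wed/Wed  1971: Thu/Thu  1972: Fri/Sat  1973: Sun/Sun  1974: Mon/Mon  1975: Tue/Tue  1976: Wed/Thu  1977: Fri/Fri  1978: Sat/Sat  1979: Sun/Sun  1980: Mon/Tue  1981: Wed/Wed  1982: Thu/Thu  1983: Fri/Fri  1984: Sat/Sun  1985: Mon/Mon  1986: Tue/Tue  1987: Wed/Wed  1988: Thu/Fri  1989: Sat/Sat  1990: Sun/Sun
Both conditions hold in: 1968 — 1.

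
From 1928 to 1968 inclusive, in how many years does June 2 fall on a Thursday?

6

Track June 2's weekday year by year (advancing +1, or +2 across a Feb 29):
  1928: Sat  1929: Sun (+1)  1930: Mon (+1)  1931: Tue (+1)  1932: Thu (+2) ✓
  1933: Fri (+1)  1934: Sat (+1)  1935: Sun (+1)  1936: Tue (+2)  1937: Wed (+1)
  1938: Thu (+1) ✓  1939: Fri (+1)  1940: Sun (+2)  1941: Mon (+1)  … (13 more years) …
  1955: Thu (+1) ✓  1956: Sat (+2)  1957: Sun (+1)  1958: Mon (+1)  1959: Tue (+1)
  1960: Thu (+2) ✓  1961: Fri (+1)  1962: Sat (+1)  1963: Sun (+1)  1964: Tue (+2)
  1965: Wed (+1)  1966: Thu (+1) ✓  1967: Fri (+1)  1968: Sun (+2)
Thursday years: 1932, 1938, 1949, 1955, 1960, 1966 — 6 in total.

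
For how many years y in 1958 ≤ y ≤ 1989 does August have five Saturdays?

August has 31 days; it has five Saturdays when Saturday falls among the first (month-length − 28) days — i.e. when August 1 is one of Saturday/Friday/Thursday.
August 1 by year: 1958:Fri✓ 1959:Sat✓ 1960:Mon 1961:Tue 1962:Wed 1963:Thu✓ 1964:Sat✓ 1965:Sun 1966:Mon 1967:Tue 1968:Thu✓ 1969:Fri✓ 1970:Sat✓ 1971:Sun 1972:Tue 1973:Wed 1974:Thu✓ 1975:Fri✓ 1976:Sun 1977:Mon 1978:Tue 1979:Wed 1980:Fri✓ 1981:Sat✓ 1982:Sun 1983:Mon 1984:Wed 1985:Thu✓ 1986:Fri✓ 1987:Sat✓ 1988:Mon 1989:Tue
Years with five Saturdays: 1958, 1959, 1963, 1964, 1968, 1969, 1970, 1974, 1975, 1980, 1981, 1985, 1986, 1987 → 14.

14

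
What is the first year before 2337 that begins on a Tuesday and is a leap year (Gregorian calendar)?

Jan 1 advances by 2 weekdays after a leap year and by 1 after a common year.
2337: Jan 1 is Friday.
2336: Wednesday (leap)
2335: Tuesday
2334: Monday
2333: Sunday
2332: Friday (leap)
2331: Thursday
2330: Wednesday
2329: Tuesday
2328: Sunday (leap)
2327: Saturday
2326: Friday
2325: Thursday
2324: Tuesday (leap)
2324 begins on a Tuesday and is a leap year.

2324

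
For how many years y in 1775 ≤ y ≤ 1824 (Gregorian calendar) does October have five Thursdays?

23

October has 31 days; it has five Thursdays when Thursday falls among the first (month-length − 28) days — i.e. when October 1 is one of Thursday/Wednesday/Tuesday.
October 1 by year: 1775:Sun 1776:Tue✓ 1777:Wed✓ 1778:Thu✓ 1779:Fri 1780:Sun 1781:Mon 1782:Tue✓ 1783:Wed✓ 1784:Fri 1785:Sat 1786:Sun 1787:Mon 1788:Wed✓ 1789:Thu✓ …(20 more)… 1810:Mon 1811:Tue✓ 1812:Thu✓ 1813:Fri 1814:Sat 1815:Sun 1816:Tue✓ 1817:Wed✓ 1818:Thu✓ 1819:Fri 1820:Sun 1821:Mon 1822:Tue✓ 1823:Wed✓ 1824:Fri
Years with five Thursdays: 1776, 1777, 1778, 1782, 1783, 1788, 1789, 1793, 1794, 1795, 1799, 1800, 1801, 1805, 1806, 1807, 1811, 1812, 1816, 1817, 1818, 1822, 1823 → 23.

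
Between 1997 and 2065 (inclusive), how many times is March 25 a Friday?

Track March 25's weekday year by year (advancing +1, or +2 across a Feb 29):
  1997: Tue  1998: Wed (+1)  1999: Thu (+1)  2000: Sat (+2)  2001: Sun (+1)
  2002: Mon (+1)  2003: Tue (+1)  2004: Thu (+2)  2005: Fri (+1) ✓  2006: Sat (+1)
  2007: Sun (+1)  2008: Tue (+2)  2009: Wed (+1)  2010: Thu (+1)  … (41 more years) …
  2052: Mon (+2)  2053: Tue (+1)  2054: Wed (+1)  2055: Thu (+1)  2056: Sat (+2)
  2057: Sun (+1)  2058: Mon (+1)  2059: Tue (+1)  2060: Thu (+2)  2061: Fri (+1) ✓
  2062: Sat (+1)  2063: Sun (+1)  2064: Tue (+2)  2065: Wed (+1)
Friday years: 2005, 2011, 2016, 2022, 2033, 2039, 2044, 2050, 2061 — 9 in total.

9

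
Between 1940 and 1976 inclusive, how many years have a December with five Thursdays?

December has 31 days; it has five Thursdays when Thursday falls among the first (month-length − 28) days — i.e. when December 1 is one of Thursday/Wednesday/Tuesday.
December 1 by year: 1940:Sun 1941:Mon 1942:Tue✓ 1943:Wed✓ 1944:Fri 1945:Sat 1946:Sun 1947:Mon 1948:Wed✓ 1949:Thu✓ 1950:Fri 1951:Sat 1952:Mon 1953:Tue✓ 1954:Wed✓ …(7 more)… 1962:Sat 1963:Sun 1964:Tue✓ 1965:Wed✓ 1966:Thu✓ 1967:Fri 1968:Sun 1969:Mon 1970:Tue✓ 1971:Wed✓ 1972:Fri 1973:Sat 1974:Sun 1975:Mon 1976:Wed✓
Years with five Thursdays: 1942, 1943, 1948, 1949, 1953, 1954, 1955, 1959, 1960, 1964, 1965, 1966, 1970, 1971, 1976 → 15.

15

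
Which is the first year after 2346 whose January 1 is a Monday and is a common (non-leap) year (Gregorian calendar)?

Jan 1 advances by 2 weekdays after a leap year and by 1 after a common year.
2346: Jan 1 is Tuesday.
2347: Wednesday
2348: Thursday (leap)
2349: Saturday
2350: Sunday
2351: Monday
2351 begins on a Monday and is a common year.

2351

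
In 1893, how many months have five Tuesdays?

4

A month of length L has five Tuesdays iff its first Tuesday is on day ≤ L−28 (so day 1–3 in a 31-day month, 1–2 in a 30-day month, day 1 in a leap February).
Checking each month of 1893: Jan starts Sun (31d) ✓; Feb starts Wed (28d); Mar starts Wed (31d); Apr starts Sat (30d); May starts Mon (31d) ✓; Jun starts Thu (30d); Jul starts Sat (31d); Aug starts Tue (31d) ✓; Sep starts Fri (30d); Oct starts Sun (31d) ✓; Nov starts Wed (30d); Dec starts Fri (31d).
Five-Tuesday months: January, May, August, October → 4.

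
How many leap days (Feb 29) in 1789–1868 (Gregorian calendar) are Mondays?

Leap years in 1789–1868: 19 of them.
Feb 29 weekday advances by 5 (mod 7) from one leap year to the next four years later (or differs when a century non-leap intervenes).
Leap-day weekdays: 1792:Wed 1796:Mon✓ 1804:Wed 1808:Mon✓ 1812:Sat 1816:Thu 1820:Tue 1824:Sun 1828:Fri 1832:Wed 1836:Mon✓ 1840:Sat 1844:Thu 1848:Tue 1852:Sun 1856:Fri 1860:Wed 1864:Mon✓ 1868:Sat
Monday: 1796, 1808, 1836, 1864 → 4.

4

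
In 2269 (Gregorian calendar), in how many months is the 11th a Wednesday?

Check the 11th of each month of 2269: Jan 11: Mon, Feb 11: Thu, Mar 11: Thu, Apr 11: Sun, May 11: Tue, Jun 11: Fri, Jul 11: Sun, Aug 11: Wed, Sep 11: Sat, Oct 11: Mon, Nov 11: Thu, Dec 11: Sat.
Wednesday occurs in August — 1 month.

1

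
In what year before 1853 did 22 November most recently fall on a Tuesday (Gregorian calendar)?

1842

From one year to the next, a fixed date's weekday advances by 1, or by 2 when a Feb 29 lies between the two dates.
1853: November 22 is Tuesday.
1852: Monday (−1)
1851: Saturday (−2)
1850: Friday (−1)
1849: Thursday (−1)
1848: Wednesday (−1)
1847: Monday (−2)
1846: Sunday (−1)
1845: Saturday (−1)
1844: Friday (−1)
1843: Wednesday (−2)
1842: Tuesday (−1)
22 November falls on a Tuesday in 1842.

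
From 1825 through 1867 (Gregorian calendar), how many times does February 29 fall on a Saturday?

Leap years in 1825–1867: 10 of them.
Feb 29 weekday advances by 5 (mod 7) from one leap year to the next four years later (or differs when a century non-leap intervenes).
Leap-day weekdays: 1828:Fri 1832:Wed 1836:Mon 1840:Sat✓ 1844:Thu 1848:Tue 1852:Sun 1856:Fri 1860:Wed 1864:Mon
Saturday: 1840 → 1.

1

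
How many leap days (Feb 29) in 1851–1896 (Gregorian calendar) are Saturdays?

Leap years in 1851–1896: 12 of them.
Feb 29 weekday advances by 5 (mod 7) from one leap year to the next four years later (or differs when a century non-leap intervenes).
Leap-day weekdays: 1852:Sun 1856:Fri 1860:Wed 1864:Mon 1868:Sat✓ 1872:Thu 1876:Tue 1880:Sun 1884:Fri 1888:Wed 1892:Mon 1896:Sat✓
Saturday: 1868, 1896 → 2.

2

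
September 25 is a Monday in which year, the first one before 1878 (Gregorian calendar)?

1876

From one year to the next, a fixed date's weekday advances by 1, or by 2 when a Feb 29 lies between the two dates.
1878: September 25 is Wednesday.
1877: Tuesday (−1)
1876: Monday (−1)
September 25 falls on a Monday in 1876.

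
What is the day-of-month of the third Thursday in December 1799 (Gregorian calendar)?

December 1, 1799 is a Sunday, so the first Thursday is the 5th.
The third Thursday is 5 + 14 = 19.

19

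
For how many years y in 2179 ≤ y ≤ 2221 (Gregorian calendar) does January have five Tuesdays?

January has 31 days; it has five Tuesdays when Tuesday falls among the first (month-length − 28) days — i.e. when January 1 is one of Tuesday/Monday/Sunday.
January 1 by year: 2179:Fri 2180:Sat 2181:Mon✓ 2182:Tue✓ 2183:Wed 2184:Thu 2185:Sat 2186:Sun✓ 2187:Mon✓ 2188:Tue✓ 2189:Thu 2190:Fri 2191:Sat 2192:Sun✓ 2193:Tue✓ …(13 more)… 2207:Thu 2208:Fri 2209:Sun✓ 2210:Mon✓ 2211:Tue✓ 2212:Wed 2213:Fri 2214:Sat 2215:Sun✓ 2216:Mon✓ 2217:Wed 2218:Thu 2219:Fri 2220:Sat 2221:Mon✓
Years with five Tuesdays: 2181, 2182, 2186, 2187, 2188, 2192, 2193, 2197, 2198, 2199, 2204, 2205, 2209, 2210, 2211, 2215, 2216, 2221 → 18.

18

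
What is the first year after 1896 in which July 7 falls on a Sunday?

1901

From one year to the next, a fixed date's weekday advances by 1, or by 2 when a Feb 29 lies between the two dates.
1896: July 7 is Tuesday.
1897: Wednesday (+1)
1898: Thursday (+1)
1899: Friday (+1)
1900: Saturday (+1)
1901: Sunday (+1)
July 7 falls on a Sunday in 1901.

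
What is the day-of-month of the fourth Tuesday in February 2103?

February 1, 2103 is a Thursday, so the first Tuesday is the 6th.
The fourth Tuesday is 6 + 21 = 27.

27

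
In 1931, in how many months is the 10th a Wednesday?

Check the 10th of each month of 1931: Jan 10: Sat, Feb 10: Tue, Mar 10: Tue, Apr 10: Fri, May 10: Sun, Jun 10: Wed, Jul 10: Fri, Aug 10: Mon, Sep 10: Thu, Oct 10: Sat, Nov 10: Tue, Dec 10: Thu.
Wednesday occurs in June — 1 month.

1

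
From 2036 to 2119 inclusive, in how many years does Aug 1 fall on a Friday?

Track Aug 1's weekday year by year (advancing +1, or +2 across a Feb 29):
  2036: Fri ✓  2037: Sat (+1)  2038: Sun (+1)  2039: Mon (+1)  2040: Wed (+2)
  2041: Thu (+1)  2042: Fri (+1) ✓  2043: Sat (+1)  2044: Mon (+2)  2045: Tue (+1)
  2046: Wed (+1)  2047: Thu (+1)  2048: Sat (+2)  2049: Sun (+1)  … (56 more years) …
  2106: Sun (+1)  2107: Mon (+1)  2108: Wed (+2)  2109: Thu (+1)  2110: Fri (+1) ✓
  2111: Sat (+1)  2112: Mon (+2)  2113: Tue (+1)  2114: Wed (+1)  2115: Thu (+1)
  2116: Sat (+2)  2117: Sun (+1)  2118: Mon (+1)  2119: Tue (+1)
Friday years: 2036, 2042, 2053, 2059, 2064, 2070, 2081, 2087, 2092, 2098, 2104, 2110 — 12 in total.

12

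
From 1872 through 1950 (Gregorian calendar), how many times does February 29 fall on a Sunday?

Leap years in 1872–1950: 19 of them.
Feb 29 weekday advances by 5 (mod 7) from one leap year to the next four years later (or differs when a century non-leap intervenes).
Leap-day weekdays: 1872:Thu 1876:Tue 1880:Sun✓ 1884:Fri 1888:Wed 1892:Mon 1896:Sat 1904:Mon 1908:Sat 1912:Thu 1916:Tue 1920:Sun✓ 1924:Fri 1928:Wed 1932:Mon 1936:Sat 1940:Thu 1944:Tue 1948:Sun✓
Sunday: 1880, 1920, 1948 → 3.

3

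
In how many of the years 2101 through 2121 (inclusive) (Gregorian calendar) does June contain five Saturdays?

6

June has 30 days; it has five Saturdays when Saturday falls among the first (month-length − 28) days — i.e. when June 1 is one of Saturday/Friday.
June 1 by year: 2101:Wed 2102:Thu 2103:Fri✓ 2104:Sun 2105:Mon 2106:Tue 2107:Wed 2108:Fri✓ 2109:Sat✓ 2110:Sun 2111:Mon 2112:Wed 2113:Thu 2114:Fri✓ 2115:Sat✓ 2116:Mon 2117:Tue 2118:Wed 2119:Thu 2120:Sat✓ 2121:Sun
Years with five Saturdays: 2103, 2108, 2109, 2114, 2115, 2120 → 6.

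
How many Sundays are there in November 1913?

November 1913 has 30 days and begins on Saturday.
The first Sunday is November 2.
Sundays fall on 2, 9, 16, 23, 30 — that's 5.

5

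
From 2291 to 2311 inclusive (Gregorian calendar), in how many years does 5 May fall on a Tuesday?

Track 5 May's weekday year by year (advancing +1, or +2 across a Feb 29):
  2291: Tue ✓  2292: Thu (+2)  2293: Fri (+1)  2294: Sat (+1)  2295: Sun (+1)
  2296: Tue (+2) ✓  2297: Wed (+1)  2298: Thu (+1)  2299: Fri (+1)  2300: Sat (+1)
  2301: Sun (+1)  2302: Mon (+1)  2303: Tue (+1) ✓  2304: Thu (+2)  2305: Fri (+1)
  2306: Sat (+1)  2307: Sun (+1)  2308: Tue (+2) ✓  2309: Wed (+1)  2310: Thu (+1)
  2311: Fri (+1)
Tuesday years: 2291, 2296, 2303, 2308 — 4 in total.

4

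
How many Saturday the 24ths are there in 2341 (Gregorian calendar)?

Check the 24th of each month of 2341: Jan 24: Fri, Feb 24: Mon, Mar 24: Mon, Apr 24: Thu, May 24: Sat, Jun 24: Tue, Jul 24: Thu, Aug 24: Sun, Sep 24: Wed, Oct 24: Fri, Nov 24: Mon, Dec 24: Wed.
Saturday occurs in May — 1 month.

1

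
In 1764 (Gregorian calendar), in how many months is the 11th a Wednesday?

3

Check the 11th of each month of 1764: Jan 11: Wed, Feb 11: Sat, Mar 11: Sun, Apr 11: Wed, May 11: Fri, Jun 11: Mon, Jul 11: Wed, Aug 11: Sat, Sep 11: Tue, Oct 11: Thu, Nov 11: Sun, Dec 11: Tue.
Wednesday occurs in January, April, July — 3 months.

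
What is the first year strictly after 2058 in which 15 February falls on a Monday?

From one year to the next, a fixed date's weekday advances by 1, or by 2 when a Feb 29 lies between the two dates.
2058: February 15 is Friday.
2059: Saturday (+1)
2060: Sunday (+1)
2061: Tuesday (+2)
2062: Wednesday (+1)
2063: Thursday (+1)
2064: Friday (+1)
2065: Sunday (+2)
2066: Monday (+1)
15 February falls on a Monday in 2066.

2066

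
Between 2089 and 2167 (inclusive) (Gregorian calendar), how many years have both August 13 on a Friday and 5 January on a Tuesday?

Check each year's weekday for August 13 and 5 January:
  2089: Sat/Wed  2090: Sun/Thu  2091: Mon/Fri  2092: Wed/Sat  2093: Thu/Mon  2094: Fri/Tue ✓  2095: Sat/Wed  2096: Mon/Thu  2097: Tue/Sat  2098: Wed/Sun  2099: Thu/Mon  2100: Fri/Tue ✓  2101: Sat/Wed  2102: Sun/Thu  …(51 more)…  2154: Tue/Sat  2155: Wed/Sun  2156: Fri/Mon  2157: Sat/Wed  2158: Sun/Thu  2159: Mon/Fri  2160: Wed/Sat  2161: Thu/Mon  2162: Fri/Tue ✓  2163: Sat/Wed  2164: Mon/Thu  2165: Tue/Sat  2166: Wed/Sun  2167: Thu/Mon
Both conditions hold in: 2094, 2100, 2106, 2117, 2123, 2134, 2145, 2151, 2162 — 9.

9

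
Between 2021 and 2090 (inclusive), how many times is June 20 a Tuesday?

11

Track June 20's weekday year by year (advancing +1, or +2 across a Feb 29):
  2021: Sun  2022: Mon (+1)  2023: Tue (+1) ✓  2024: Thu (+2)  2025: Fri (+1)
  2026: Sat (+1)  2027: Sun (+1)  2028: Tue (+2) ✓  2029: Wed (+1)  2030: Thu (+1)
  2031: Fri (+1)  2032: Sun (+2)  2033: Mon (+1)  2034: Tue (+1) ✓  … (42 more years) …
  2077: Sun (+1)  2078: Mon (+1)  2079: Tue (+1) ✓  2080: Thu (+2)  2081: Fri (+1)
  2082: Sat (+1)  2083: Sun (+1)  2084: Tue (+2) ✓  2085: Wed (+1)  2086: Thu (+1)
  2087: Fri (+1)  2088: Sun (+2)  2089: Mon (+1)  2090: Tue (+1) ✓
Tuesday years: 2023, 2028, 2034, 2045, 2051, 2056, 2062, 2073, 2079, 2084, 2090 — 11 in total.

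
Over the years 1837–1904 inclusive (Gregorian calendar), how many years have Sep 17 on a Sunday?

Track Sep 17's weekday year by year (advancing +1, or +2 across a Feb 29):
  1837: Sun ✓  1838: Mon (+1)  1839: Tue (+1)  1840: Thu (+2)  1841: Fri (+1)
  1842: Sat (+1)  1843: Sun (+1) ✓  1844: Tue (+2)  1845: Wed (+1)  1846: Thu (+1)
  1847: Fri (+1)  1848: Sun (+2) ✓  1849: Mon (+1)  1850: Tue (+1)  … (40 more years) …
  1891: Thu (+1)  1892: Sat (+2)  1893: Sun (+1) ✓  1894: Mon (+1)  1895: Tue (+1)
  1896: Thu (+2)  1897: Fri (+1)  1898: Sat (+1)  1899: Sun (+1) ✓  1900: Mon (+1)
  1901: Tue (+1)  1902: Wed (+1)  1903: Thu (+1)  1904: Sat (+2)
Sunday years: 1837, 1843, 1848, 1854, 1865, 1871, 1876, 1882, 1893, 1899 — 10 in total.

10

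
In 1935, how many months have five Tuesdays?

5

A month of length L has five Tuesdays iff its first Tuesday is on day ≤ L−28 (so day 1–3 in a 31-day month, 1–2 in a 30-day month, day 1 in a leap February).
Checking each month of 1935: Jan starts Tue (31d) ✓; Feb starts Fri (28d); Mar starts Fri (31d); Apr starts Mon (30d) ✓; May starts Wed (31d); Jun starts Sat (30d); Jul starts Mon (31d) ✓; Aug starts Thu (31d); Sep starts Sun (30d); Oct starts Tue (31d) ✓; Nov starts Fri (30d); Dec starts Sun (31d) ✓.
Five-Tuesday months: January, April, July, October, December → 5.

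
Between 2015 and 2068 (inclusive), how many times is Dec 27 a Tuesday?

Track Dec 27's weekday year by year (advancing +1, or +2 across a Feb 29):
  2015: Sun  2016: Tue (+2) ✓  2017: Wed (+1)  2018: Thu (+1)  2019: Fri (+1)
  2020: Sun (+2)  2021: Mon (+1)  2022: Tue (+1) ✓  2023: Wed (+1)  2024: Fri (+2)
  2025: Sat (+1)  2026: Sun (+1)  2027: Mon (+1)  2028: Wed (+2)  … (26 more years) …
  2055: Mon (+1)  2056: Wed (+2)  2057: Thu (+1)  2058: Fri (+1)  2059: Sat (+1)
  2060: Mon (+2)  2061: Tue (+1) ✓  2062: Wed (+1)  2063: Thu (+1)  2064: Sat (+2)
  2065: Sun (+1)  2066: Mon (+1)  2067: Tue (+1) ✓  2068: Thu (+2)
Tuesday years: 2016, 2022, 2033, 2039, 2044, 2050, 2061, 2067 — 8 in total.

8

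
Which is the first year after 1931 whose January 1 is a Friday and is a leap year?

Jan 1 advances by 2 weekdays after a leap year and by 1 after a common year.
1931: Jan 1 is Thursday.
1932: Friday (leap)
1932 begins on a Friday and is a leap year.

1932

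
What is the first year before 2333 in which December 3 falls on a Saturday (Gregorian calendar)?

From one year to the next, a fixed date's weekday advances by 1, or by 2 when a Feb 29 lies between the two dates.
2333: December 3 is Sunday.
2332: Saturday (−1)
December 3 falls on a Saturday in 2332.

2332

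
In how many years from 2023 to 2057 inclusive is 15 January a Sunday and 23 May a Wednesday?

Check each year's weekday for 15 January and 23 May:
  2023: Sun/Tue  2024: Mon/Thu  2025: Wed/Fri  2026: Thu/Sat  2027: Fri/Sun  2028: Sat/Tue  2029: Mon/Wed  2030: Tue/Thu  2031: Wed/Fri  2032: Thu/Sun  2033: Sat/Mon  2034: Sun/Tue  2035: Mon/Wed  2036: Tue/Fri  …(7 more)…  2044: Fri/Mon  2045: Sun/Tue  2046: Mon/Wed  2047: Tue/Thu  2048: Wed/Sat  2049: Fri/Sun  2050: Sat/Mon  2051: Sun/Tue  2052: Mon/Thu  2053: Wed/Fri  2054: Thu/Sat  2055: Fri/Sun  2056: Sat/Tue  2057: Mon/Wed
Both conditions hold in: 2040 — 1.

1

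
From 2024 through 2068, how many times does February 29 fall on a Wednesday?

2

Leap years in 2024–2068: 12 of them.
Feb 29 weekday advances by 5 (mod 7) from one leap year to the next four years later (or differs when a century non-leap intervenes).
Leap-day weekdays: 2024:Thu 2028:Tue 2032:Sun 2036:Fri 2040:Wed✓ 2044:Mon 2048:Sat 2052:Thu 2056:Tue 2060:Sun 2064:Fri 2068:Wed✓
Wednesday: 2040, 2068 → 2.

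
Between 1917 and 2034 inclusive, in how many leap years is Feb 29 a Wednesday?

Leap years in 1917–2034: 29 of them.
Feb 29 weekday advances by 5 (mod 7) from one leap year to the next four years later (or differs when a century non-leap intervenes).
Leap-day weekdays: 1920:Sun 1924:Fri 1928:Wed✓ 1932:Mon 1936:Sat 1940:Thu 1944:Tue 1948:Sun 1952:Fri 1956:Wed✓ 1960:Mon 1964:Sat 1968:Thu …(3 more)… 1984:Wed✓ 1988:Mon 1992:Sat 1996:Thu 2000:Tue 2004:Sun 2008:Fri 2012:Wed✓ 2016:Mon 2020:Sat 2024:Thu 2028:Tue 2032:Sun
Wednesday: 1928, 1956, 1984, 2012 → 4.

4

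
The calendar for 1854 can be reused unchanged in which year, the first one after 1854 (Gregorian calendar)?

1865

Two years share a calendar iff Jan 1 falls on the same weekday and both are leap or both are common. 1854: Jan 1 is Sunday, common year.
1855: Jan 1 Monday, common
1856: Jan 1 Tuesday, leap
1857: Jan 1 Thursday, common
1858: Jan 1 Friday, common
1859: Jan 1 Saturday, common
1860: Jan 1 Sunday, leap
1861: Jan 1 Tuesday, common
1862: Jan 1 Wednesday, common
1863: Jan 1 Thursday, common
1864: Jan 1 Friday, leap
1865: Jan 1 Sunday, common
1865 matches on both conditions.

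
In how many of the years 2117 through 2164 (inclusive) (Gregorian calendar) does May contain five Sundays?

May has 31 days; it has five Sundays when Sunday falls among the first (month-length − 28) days — i.e. when May 1 is one of Sunday/Saturday/Friday.
May 1 by year: 2117:Sat✓ 2118:Sun✓ 2119:Mon 2120:Wed 2121:Thu 2122:Fri✓ 2123:Sat✓ 2124:Mon 2125:Tue 2126:Wed 2127:Thu 2128:Sat✓ 2129:Sun✓ 2130:Mon 2131:Tue …(18 more)… 2150:Fri✓ 2151:Sat✓ 2152:Mon 2153:Tue 2154:Wed 2155:Thu 2156:Sat✓ 2157:Sun✓ 2158:Mon 2159:Tue 2160:Thu 2161:Fri✓ 2162:Sat✓ 2163:Sun✓ 2164:Tue
Years with five Sundays: 2117, 2118, 2122, 2123, 2128, 2129, 2133, 2134, 2135, 2139, 2140, 2144, 2145, 2146, 2150, 2151, 2156, 2157, 2161, 2162, 2163 → 21.

21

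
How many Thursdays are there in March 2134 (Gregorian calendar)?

March 2134 has 31 days and begins on Monday.
The first Thursday is March 4.
Thursdays fall on 4, 11, 18, 25 — that's 4.

4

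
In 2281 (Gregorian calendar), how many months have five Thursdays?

4

A month of length L has five Thursdays iff its first Thursday is on day ≤ L−28 (so day 1–3 in a 31-day month, 1–2 in a 30-day month, day 1 in a leap February).
Checking each month of 2281: Jan starts Sat (31d); Feb starts Tue (28d); Mar starts Tue (31d) ✓; Apr starts Fri (30d); May starts Sun (31d); Jun starts Wed (30d) ✓; Jul starts Fri (31d); Aug starts Mon (31d); Sep starts Thu (30d) ✓; Oct starts Sat (31d); Nov starts Tue (30d); Dec starts Thu (31d) ✓.
Five-Thursday months: March, June, September, December → 4.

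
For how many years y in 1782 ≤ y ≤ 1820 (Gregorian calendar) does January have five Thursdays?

18

January has 31 days; it has five Thursdays when Thursday falls among the first (month-length − 28) days — i.e. when January 1 is one of Thursday/Wednesday/Tuesday.
January 1 by year: 1782:Tue✓ 1783:Wed✓ 1784:Thu✓ 1785:Sat 1786:Sun 1787:Mon 1788:Tue✓ 1789:Thu✓ 1790:Fri 1791:Sat 1792:Sun 1793:Tue✓ 1794:Wed✓ 1795:Thu✓ 1796:Fri …(9 more)… 1806:Wed✓ 1807:Thu✓ 1808:Fri 1809:Sun 1810:Mon 1811:Tue✓ 1812:Wed✓ 1813:Fri 1814:Sat 1815:Sun 1816:Mon 1817:Wed✓ 1818:Thu✓ 1819:Fri 1820:Sat
Years with five Thursdays: 1782, 1783, 1784, 1788, 1789, 1793, 1794, 1795, 1799, 1800, 1801, 1805, 1806, 1807, 1811, 1812, 1817, 1818 → 18.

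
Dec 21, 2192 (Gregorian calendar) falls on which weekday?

Friday

January 1, 2192 is a Sunday.
December 21 is day 356 of the year, i.e. 355 days after Jan 1.
355 mod 7 = 5, so advance 5 weekdays from Sunday: Friday.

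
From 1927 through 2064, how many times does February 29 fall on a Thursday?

Leap years in 1927–2064: 35 of them.
Feb 29 weekday advances by 5 (mod 7) from one leap year to the next four years later (or differs when a century non-leap intervenes).
Leap-day weekdays: 1928:Wed 1932:Mon 1936:Sat 1940:Thu✓ 1944:Tue 1948:Sun 1952:Fri 1956:Wed 1960:Mon 1964:Sat 1968:Thu✓ 1972:Tue 1976:Sun …(9 more)… 2016:Mon 2020:Sat 2024:Thu✓ 2028:Tue 2032:Sun 2036:Fri 2040:Wed 2044:Mon 2048:Sat 2052:Thu✓ 2056:Tue 2060:Sun 2064:Fri
Thursday: 1940, 1968, 1996, 2024, 2052 → 5.

5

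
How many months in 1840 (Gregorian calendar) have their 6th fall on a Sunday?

2

Check the 6th of each month of 1840: Jan 6: Mon, Feb 6: Thu, Mar 6: Fri, Apr 6: Mon, May 6: Wed, Jun 6: Sat, Jul 6: Mon, Aug 6: Thu, Sep 6: Sun, Oct 6: Tue, Nov 6: Fri, Dec 6: Sun.
Sunday occurs in September, December — 2 months.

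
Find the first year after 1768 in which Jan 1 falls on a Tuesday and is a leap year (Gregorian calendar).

1788

Jan 1 advances by 2 weekdays after a leap year and by 1 after a common year.
1768: Jan 1 is Friday (leap).
1769: Sunday
1770: Monday
1771: Tuesday
1772: Wednesday (leap)
1773: Friday
1774: Saturday
1775: Sunday
1776: Monday (leap)
1777: Wednesday
1778: Thursday
1779: Friday
1780: Saturday (leap)
1781: Monday
1782: Tuesday
1783: Wednesday
1784: Thursday (leap)
1785: Saturday
1786: Sunday
1787: Monday
1788: Tuesday (leap)
1788 begins on a Tuesday and is a leap year.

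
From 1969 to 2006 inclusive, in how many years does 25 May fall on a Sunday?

Track 25 May's weekday year by year (advancing +1, or +2 across a Feb 29):
  1969: Sun ✓  1970: Mon (+1)  1971: Tue (+1)  1972: Thu (+2)  1973: Fri (+1)
  1974: Sat (+1)  1975: Sun (+1) ✓  1976: Tue (+2)  1977: Wed (+1)  1978: Thu (+1)
  1979: Fri (+1)  1980: Sun (+2) ✓  1981: Mon (+1)  1982: Tue (+1)  … (10 more years) …
  1993: Tue (+1)  1994: Wed (+1)  1995: Thu (+1)  1996: Sat (+2)  1997: Sun (+1) ✓
  1998: Mon (+1)  1999: Tue (+1)  2000: Thu (+2)  2001: Fri (+1)  2002: Sat (+1)
  2003: Sun (+1) ✓  2004: Tue (+2)  2005: Wed (+1)  2006: Thu (+1)
Sunday years: 1969, 1975, 1980, 1986, 1997, 2003 — 6 in total.

6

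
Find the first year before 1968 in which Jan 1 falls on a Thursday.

1959

Jan 1 advances by 2 weekdays after a leap year and by 1 after a common year.
1968: Jan 1 is Monday (leap).
1967: Sunday
1966: Saturday
1965: Friday
1964: Wednesday (leap)
1963: Tuesday
1962: Monday
1961: Sunday
1960: Friday (leap)
1959: Thursday
1959 begins on a Thursday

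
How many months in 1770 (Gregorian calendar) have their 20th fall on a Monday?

Check the 20th of each month of 1770: Jan 20: Sat, Feb 20: Tue, Mar 20: Tue, Apr 20: Fri, May 20: Sun, Jun 20: Wed, Jul 20: Fri, Aug 20: Mon, Sep 20: Thu, Oct 20: Sat, Nov 20: Tue, Dec 20: Thu.
Monday occurs in August — 1 month.

1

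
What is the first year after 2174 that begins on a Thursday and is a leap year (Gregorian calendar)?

2184

Jan 1 advances by 2 weekdays after a leap year and by 1 after a common year.
2174: Jan 1 is Saturday.
2175: Sunday
2176: Monday (leap)
2177: Wednesday
2178: Thursday
2179: Friday
2180: Saturday (leap)
2181: Monday
2182: Tuesday
2183: Wednesday
2184: Thursday (leap)
2184 begins on a Thursday and is a leap year.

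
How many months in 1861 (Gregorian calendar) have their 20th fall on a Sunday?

2

Check the 20th of each month of 1861: Jan 20: Sun, Feb 20: Wed, Mar 20: Wed, Apr 20: Sat, May 20: Mon, Jun 20: Thu, Jul 20: Sat, Aug 20: Tue, Sep 20: Fri, Oct 20: Sun, Nov 20: Wed, Dec 20: Fri.
Sunday occurs in January, October — 2 months.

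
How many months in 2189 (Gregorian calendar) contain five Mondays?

A month of length L has five Mondays iff its first Monday is on day ≤ L−28 (so day 1–3 in a 31-day month, 1–2 in a 30-day month, day 1 in a leap February).
Checking each month of 2189: Jan starts Thu (31d); Feb starts Sun (28d); Mar starts Sun (31d) ✓; Apr starts Wed (30d); May starts Fri (31d); Jun starts Mon (30d) ✓; Jul starts Wed (31d); Aug starts Sat (31d) ✓; Sep starts Tue (30d); Oct starts Thu (31d); Nov starts Sun (30d) ✓; Dec starts Tue (31d).
Five-Monday months: March, June, August, November → 4.

4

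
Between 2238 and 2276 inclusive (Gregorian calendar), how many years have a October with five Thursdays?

October has 31 days; it has five Thursdays when Thursday falls among the first (month-length − 28) days — i.e. when October 1 is one of Thursday/Wednesday/Tuesday.
October 1 by year: 2238:Mon 2239:Tue✓ 2240:Thu✓ 2241:Fri 2242:Sat 2243:Sun 2244:Tue✓ 2245:Wed✓ 2246:Thu✓ 2247:Fri 2248:Sun 2249:Mon 2250:Tue✓ 2251:Wed✓ 2252:Fri …(9 more)… 2262:Wed✓ 2263:Thu✓ 2264:Sat 2265:Sun 2266:Mon 2267:Tue✓ 2268:Thu✓ 2269:Fri 2270:Sat 2271:Sun 2272:Tue✓ 2273:Wed✓ 2274:Thu✓ 2275:Fri 2276:Sun
Years with five Thursdays: 2239, 2240, 2244, 2245, 2246, 2250, 2251, 2256, 2257, 2261, 2262, 2263, 2267, 2268, 2272, 2273, 2274 → 17.

17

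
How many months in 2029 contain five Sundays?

A month of length L has five Sundays iff its first Sunday is on day ≤ L−28 (so day 1–3 in a 31-day month, 1–2 in a 30-day month, day 1 in a leap February).
Checking each month of 2029: Jan starts Mon (31d); Feb starts Thu (28d); Mar starts Thu (31d); Apr starts Sun (30d) ✓; May starts Tue (31d); Jun starts Fri (30d); Jul starts Sun (31d) ✓; Aug starts Wed (31d); Sep starts Sat (30d) ✓; Oct starts Mon (31d); Nov starts Thu (30d); Dec starts Sat (31d) ✓.
Five-Sunday months: April, July, September, December → 4.

4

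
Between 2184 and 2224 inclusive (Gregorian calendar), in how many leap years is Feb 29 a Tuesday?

Leap years in 2184–2224: 10 of them.
Feb 29 weekday advances by 5 (mod 7) from one leap year to the next four years later (or differs when a century non-leap intervenes).
Leap-day weekdays: 2184:Sun 2188:Fri 2192:Wed 2196:Mon 2204:Wed 2208:Mon 2212:Sat 2216:Thu 2220:Tue✓ 2224:Sun
Tuesday: 2220 → 1.

1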